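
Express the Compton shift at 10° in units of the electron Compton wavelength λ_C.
0.0152 λ_C

The Compton shift formula is:
Δλ = λ_C(1 - cos θ)

Dividing both sides by λ_C:
Δλ/λ_C = 1 - cos θ

For θ = 10°:
Δλ/λ_C = 1 - cos(10°)
Δλ/λ_C = 1 - 0.9848
Δλ/λ_C = 0.0152

This means the shift is 0.0152 × λ_C = 0.0369 pm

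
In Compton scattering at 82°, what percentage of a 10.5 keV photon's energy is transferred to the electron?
0.0174 (or 1.74%)

Calculate initial and final photon energies:

Initial: E₀ = 10.5 keV → λ₀ = 118.0802 pm
Compton shift: Δλ = 2.0886 pm
Final wavelength: λ' = 120.1688 pm
Final energy: E' = 10.3175 keV

Fractional energy loss:
(E₀ - E')/E₀ = (10.5000 - 10.3175)/10.5000
= 0.1825/10.5000
= 0.0174
= 1.74%

(Intermediate values are shown rounded; full precision is carried through to the final answer.)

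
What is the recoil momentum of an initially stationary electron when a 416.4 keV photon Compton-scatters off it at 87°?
2.4973e-22 kg·m/s

The electron is initially at rest, so by conservation of momentum:
p⃗_e = p⃗₀ − p⃗'  (incident photon momentum minus scattered photon momentum)

Photon momentum magnitudes (p = h/λ = E/c):
λ₀ = hc/E₀ = 2.9775 pm → p₀ = h/λ₀ = 2.2254e-22 kg·m/s
Δλ = λ_C(1 − cos 87°) = 2.2993 pm
λ' = 5.2769 pm → p' = h/λ' = 1.2557e-22 kg·m/s

The scattered photon makes angle θ = 87° with the incident direction, so by the law of cosines:
|p⃗_e|² = p₀² + p'² − 2p₀p'cos θ
|p⃗_e|² = (2.2254e-22)² + (1.2557e-22)² − 2·2.2254e-22·1.2557e-22·cos(87°)
|p⃗_e| = 2.4973e-22 kg·m/s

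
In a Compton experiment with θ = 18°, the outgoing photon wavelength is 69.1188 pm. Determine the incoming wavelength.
69.0000 pm

From λ' = λ + Δλ, we have λ = λ' - Δλ

First calculate the Compton shift:
Δλ = λ_C(1 - cos θ)
Δλ = 2.4263 × (1 - cos(18°))
Δλ = 2.4263 × 0.0489
Δλ = 0.1188 pm

Initial wavelength:
λ = λ' - Δλ
λ = 69.1188 - 0.1188
λ = 69.0000 pm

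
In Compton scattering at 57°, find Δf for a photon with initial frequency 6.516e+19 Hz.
1.262e+19 Hz (decrease)

Convert frequency to wavelength (c = 299792458 m/s):
λ₀ = c/f₀ = 299792458/6.516e+19 = 4.6008665e-12 m = 4.6009 pm

Calculate Compton shift:
Δλ = λ_C(1 - cos(57°)) = 1.1048 pm

Final wavelength:
λ' = λ₀ + Δλ = 4.6009 + 1.1048 = 5.7057 pm

Final frequency:
f' = c/λ' = 299792458/5.7057134e-12 = 5.2542502e+19 Hz

Frequency shift (decrease):
Δf = f₀ - f' = 6.516e+19 - 5.2542502e+19 = 1.262e+19 Hz

(Intermediate values are shown rounded; full precision is carried through to the final answer.)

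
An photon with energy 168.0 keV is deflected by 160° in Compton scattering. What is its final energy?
102.5824 keV

First convert energy to wavelength:
λ = hc/E, with hc ≈ 1239.842 keV·pm (i.e. 1239.842 eV·nm)

For E = 168.0 keV = 168000 eV:
λ = 1239.842 keV·pm / 168.0 keV
λ = 7.3800 pm

Calculate the Compton shift:
Δλ = λ_C(1 - cos(160°)) = 2.4263 × 1.9397
Δλ = 4.7063 pm

Final wavelength:
λ' = 7.3800 + 4.7063 = 12.0863 pm

Final energy:
E' = hc/λ' = 1239.842 / 12.0863 = 102.5824 keV

(Intermediate values are shown rounded; full precision is carried through to the final answer.)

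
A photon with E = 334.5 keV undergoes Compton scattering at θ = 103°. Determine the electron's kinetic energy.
148.8578 keV

By energy conservation: K_e = E_initial - E_final

First find the scattered photon energy:
Initial wavelength: λ = hc/E = 3.7066 pm
Compton shift: Δλ = λ_C(1 - cos(103°)) = 2.9721 pm
Final wavelength: λ' = 3.7066 + 2.9721 = 6.6787 pm
Final photon energy: E' = hc/λ' = 185.6422 keV

Electron kinetic energy:
K_e = E - E' = 334.5000 - 185.6422 = 148.8578 keV

(Intermediate values are shown rounded; full precision is carried through to the final answer.)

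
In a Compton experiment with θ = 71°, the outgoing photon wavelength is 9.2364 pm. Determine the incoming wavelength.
7.6000 pm

From λ' = λ + Δλ, we have λ = λ' - Δλ

First calculate the Compton shift:
Δλ = λ_C(1 - cos θ)
Δλ = 2.4263 × (1 - cos(71°))
Δλ = 2.4263 × 0.6744
Δλ = 1.6364 pm

Initial wavelength:
λ = λ' - Δλ
λ = 9.2364 - 1.6364
λ = 7.6000 pm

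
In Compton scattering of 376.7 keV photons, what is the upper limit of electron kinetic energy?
224.4590 keV

Maximum energy transfer occurs at θ = 180° (backscattering).

Initial photon: E₀ = 376.7 keV → λ₀ = 3.2913 pm

Maximum Compton shift (at 180°):
Δλ_max = 2λ_C = 2 × 2.4263 = 4.8526 pm

Final wavelength:
λ' = 3.2913 + 4.8526 = 8.1439 pm

Minimum photon energy (maximum energy to electron):
E'_min = hc/λ' = 152.2410 keV

Maximum electron kinetic energy:
K_max = E₀ - E'_min = 376.7000 - 152.2410 = 224.4590 keV

(Intermediate values are shown rounded; full precision is carried through to the final answer.)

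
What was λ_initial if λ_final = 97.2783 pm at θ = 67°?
95.8000 pm

From λ' = λ + Δλ, we have λ = λ' - Δλ

First calculate the Compton shift:
Δλ = λ_C(1 - cos θ)
Δλ = 2.4263 × (1 - cos(67°))
Δλ = 2.4263 × 0.6093
Δλ = 1.4783 pm

Initial wavelength:
λ = λ' - Δλ
λ = 97.2783 - 1.4783
λ = 95.8000 pm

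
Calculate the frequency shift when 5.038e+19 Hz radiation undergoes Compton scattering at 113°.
1.823e+19 Hz (decrease)

Convert frequency to wavelength (c = 299792458 m/s):
λ₀ = c/f₀ = 299792458/5.038e+19 = 5.9506244e-12 m = 5.9506 pm

Calculate Compton shift:
Δλ = λ_C(1 - cos(113°)) = 3.3743 pm

Final wavelength:
λ' = λ₀ + Δλ = 5.9506 + 3.3743 = 9.3250 pm

Final frequency:
f' = c/λ' = 299792458/9.3249696e-12 = 3.2149430e+19 Hz

Frequency shift (decrease):
Δf = f₀ - f' = 5.038e+19 - 3.2149430e+19 = 1.823e+19 Hz

(Intermediate values are shown rounded; full precision is carried through to the final answer.)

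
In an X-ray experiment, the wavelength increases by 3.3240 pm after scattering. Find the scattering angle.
111.71°

From the Compton formula Δλ = λ_C(1 - cos θ), we can solve for θ:

cos θ = 1 - Δλ/λ_C

Given:
- Δλ = 3.3240 pm
- λ_C = h/(m_e·c) ≈ 2.42631024 pm

cos θ = 1 - 3.3240/2.42631024
cos θ = 1 - 1.369981
cos θ = -0.369981

θ = arccos(-0.369981)
θ = 111.71°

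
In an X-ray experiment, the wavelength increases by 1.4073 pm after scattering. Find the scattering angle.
65.17°

From the Compton formula Δλ = λ_C(1 - cos θ), we can solve for θ:

cos θ = 1 - Δλ/λ_C

Given:
- Δλ = 1.4073 pm
- λ_C = h/(m_e·c) ≈ 2.42631024 pm

cos θ = 1 - 1.4073/2.42631024
cos θ = 1 - 0.580017
cos θ = 0.419983

θ = arccos(0.419983)
θ = 65.17°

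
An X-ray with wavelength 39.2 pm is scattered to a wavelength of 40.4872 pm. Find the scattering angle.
62.00°

First find the wavelength shift:
Δλ = λ' - λ = 40.4872 - 39.2 = 1.2872 pm

Using Δλ = λ_C(1 - cos θ), with λ_C = h/(m_e·c) ≈ 2.42631024 pm:
cos θ = 1 - Δλ/λ_C
cos θ = 1 - 1.2872/2.42631024
cos θ = 0.469483

θ = arccos(0.469483)
θ = 62.00°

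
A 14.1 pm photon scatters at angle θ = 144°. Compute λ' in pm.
18.4892 pm

Using the Compton scattering formula:
λ' = λ + Δλ = λ + λ_C(1 - cos θ)

Given:
- Initial wavelength λ = 14.1 pm
- Scattering angle θ = 144°
- Compton wavelength λ_C ≈ 2.4263 pm

Calculate the shift:
Δλ = 2.4263 × (1 - cos(144°))
Δλ = 2.4263 × 1.8090
Δλ = 4.3892 pm

Final wavelength:
λ' = 14.1 + 4.3892 = 18.4892 pm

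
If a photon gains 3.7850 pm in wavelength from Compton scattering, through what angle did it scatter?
124.05°

From the Compton formula Δλ = λ_C(1 - cos θ), we can solve for θ:

cos θ = 1 - Δλ/λ_C

Given:
- Δλ = 3.7850 pm
- λ_C = h/(m_e·c) ≈ 2.42631024 pm

cos θ = 1 - 3.7850/2.42631024
cos θ = 1 - 1.559982
cos θ = -0.559982

θ = arccos(-0.559982)
θ = 124.05°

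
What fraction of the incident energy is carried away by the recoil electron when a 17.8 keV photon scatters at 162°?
0.0636 (or 6.36%)

Calculate initial and final photon energies:

Initial: E₀ = 17.8 keV → λ₀ = 69.6540 pm
Compton shift: Δλ = 4.7339 pm
Final wavelength: λ' = 74.3879 pm
Final energy: E' = 16.6673 keV

Fractional energy loss:
(E₀ - E')/E₀ = (17.8000 - 16.6673)/17.8000
= 1.1327/17.8000
= 0.0636
= 6.36%

(Intermediate values are shown rounded; full precision is carried through to the final answer.)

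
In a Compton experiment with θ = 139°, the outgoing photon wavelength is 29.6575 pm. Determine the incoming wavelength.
25.4000 pm

From λ' = λ + Δλ, we have λ = λ' - Δλ

First calculate the Compton shift:
Δλ = λ_C(1 - cos θ)
Δλ = 2.4263 × (1 - cos(139°))
Δλ = 2.4263 × 1.7547
Δλ = 4.2575 pm

Initial wavelength:
λ = λ' - Δλ
λ = 29.6575 - 4.2575
λ = 25.4000 pm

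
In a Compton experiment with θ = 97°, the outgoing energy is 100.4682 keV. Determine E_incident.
128.9000 keV

Convert final energy to wavelength (hc ≈ 1239.842 keV·pm):
λ' = hc/E' = 1239.842 / 100.4682 = 12.3406 pm

Calculate the Compton shift:
Δλ = λ_C(1 - cos(97°))
Δλ = 2.4263 × (1 - cos(97°))
Δλ = 2.7220 pm

Initial wavelength:
λ = λ' - Δλ = 12.3406 - 2.7220 = 9.6186 pm

Initial energy:
E = hc/λ = 1239.842 / 9.6186 = 128.9000 keV

(Intermediate values are shown rounded; full precision is carried through to the final answer.)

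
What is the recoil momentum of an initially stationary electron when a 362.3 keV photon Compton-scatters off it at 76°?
2.0384e-22 kg·m/s

The electron is initially at rest, so by conservation of momentum:
p⃗_e = p⃗₀ − p⃗'  (incident photon momentum minus scattered photon momentum)

Photon momentum magnitudes (p = h/λ = E/c):
λ₀ = hc/E₀ = 3.4221 pm → p₀ = h/λ₀ = 1.9362e-22 kg·m/s
Δλ = λ_C(1 − cos 76°) = 1.8393 pm
λ' = 5.2615 pm → p' = h/λ' = 1.2594e-22 kg·m/s

The scattered photon makes angle θ = 76° with the incident direction, so by the law of cosines:
|p⃗_e|² = p₀² + p'² − 2p₀p'cos θ
|p⃗_e|² = (1.9362e-22)² + (1.2594e-22)² − 2·1.9362e-22·1.2594e-22·cos(76°)
|p⃗_e| = 2.0384e-22 kg·m/s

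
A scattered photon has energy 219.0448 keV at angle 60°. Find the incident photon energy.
278.8000 keV

Convert final energy to wavelength (hc ≈ 1239.842 keV·pm):
λ' = hc/E' = 1239.842 / 219.0448 = 5.6602 pm

Calculate the Compton shift:
Δλ = λ_C(1 - cos(60°))
Δλ = 2.4263 × (1 - cos(60°))
Δλ = 1.2132 pm

Initial wavelength:
λ = λ' - Δλ = 5.6602 - 1.2132 = 4.4471 pm

Initial energy:
E = hc/λ = 1239.842 / 4.4471 = 278.8000 keV

(Intermediate values are shown rounded; full precision is carried through to the final answer.)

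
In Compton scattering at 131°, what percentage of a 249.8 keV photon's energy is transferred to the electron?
0.4474 (or 44.74%)

Calculate initial and final photon energies:

Initial: E₀ = 249.8 keV → λ₀ = 4.9633 pm
Compton shift: Δλ = 4.0181 pm
Final wavelength: λ' = 8.9815 pm
Final energy: E' = 138.0447 keV

Fractional energy loss:
(E₀ - E')/E₀ = (249.8000 - 138.0447)/249.8000
= 111.7553/249.8000
= 0.4474
= 44.74%

(Intermediate values are shown rounded; full precision is carried through to the final answer.)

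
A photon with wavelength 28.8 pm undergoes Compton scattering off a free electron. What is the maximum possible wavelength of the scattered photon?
33.6526 pm (at θ = 180°)

The Compton shift is Δλ = λ_C(1 − cos θ).

Since cos θ ranges from −1 to 1, the factor (1 − cos θ) ranges from 0 to 2; the maximum shift occurs at θ = 180° (backscattering):
Δλ_max = 2λ_C = 2 × 2.4263 pm = 4.8526 pm

Maximum scattered wavelength:
λ'_max = λ₀ + Δλ_max = 28.8 + 4.8526 = 33.6526 pm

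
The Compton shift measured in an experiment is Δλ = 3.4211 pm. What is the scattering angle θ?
114.20°

From the Compton formula Δλ = λ_C(1 - cos θ), we can solve for θ:

cos θ = 1 - Δλ/λ_C

Given:
- Δλ = 3.4211 pm
- λ_C = h/(m_e·c) ≈ 2.42631024 pm

cos θ = 1 - 3.4211/2.42631024
cos θ = 1 - 1.410001
cos θ = -0.410001

θ = arccos(-0.410001)
θ = 114.20°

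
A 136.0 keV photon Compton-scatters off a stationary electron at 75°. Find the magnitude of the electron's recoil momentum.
8.1756e-23 kg·m/s

The electron is initially at rest, so by conservation of momentum:
p⃗_e = p⃗₀ − p⃗'  (incident photon momentum minus scattered photon momentum)

Photon momentum magnitudes (p = h/λ = E/c):
λ₀ = hc/E₀ = 9.1165 pm → p₀ = h/λ₀ = 7.2682e-23 kg·m/s
Δλ = λ_C(1 − cos 75°) = 1.7983 pm
λ' = 10.9148 pm → p' = h/λ' = 6.0707e-23 kg·m/s

The scattered photon makes angle θ = 75° with the incident direction, so by the law of cosines:
|p⃗_e|² = p₀² + p'² − 2p₀p'cos θ
|p⃗_e|² = (7.2682e-23)² + (6.0707e-23)² − 2·7.2682e-23·6.0707e-23·cos(75°)
|p⃗_e| = 8.1756e-23 kg·m/s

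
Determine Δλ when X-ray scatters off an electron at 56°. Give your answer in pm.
1.0695 pm

Using the Compton scattering formula:
Δλ = λ_C(1 - cos θ)

where λ_C = h/(m_e·c) ≈ 2.4263 pm is the Compton wavelength of an electron.

For θ = 56°:
cos(56°) = 0.5592
1 - cos(56°) = 0.4408

Δλ = 2.4263 × 0.4408
Δλ = 1.0695 pm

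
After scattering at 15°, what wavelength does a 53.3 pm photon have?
53.3827 pm

Using the Compton scattering formula:
λ' = λ + Δλ = λ + λ_C(1 - cos θ)

Given:
- Initial wavelength λ = 53.3 pm
- Scattering angle θ = 15°
- Compton wavelength λ_C ≈ 2.4263 pm

Calculate the shift:
Δλ = 2.4263 × (1 - cos(15°))
Δλ = 2.4263 × 0.0341
Δλ = 0.0827 pm

Final wavelength:
λ' = 53.3 + 0.0827 = 53.3827 pm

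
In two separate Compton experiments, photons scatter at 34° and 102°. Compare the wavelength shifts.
102° produces the larger shift by a factor of 7.065

Calculate both shifts using Δλ = λ_C(1 - cos θ):

For θ₁ = 34°:
Δλ₁ = 2.4263 × (1 - cos(34°))
Δλ₁ = 2.4263 × 0.1710
Δλ₁ = 0.4148 pm

For θ₂ = 102°:
Δλ₂ = 2.4263 × (1 - cos(102°))
Δλ₂ = 2.4263 × 1.2079
Δλ₂ = 2.9308 pm

The 102° angle produces the larger shift.
Ratio: 2.9308/0.4148 = 7.065

(Intermediate values are shown rounded; full precision is carried through to the final answer.)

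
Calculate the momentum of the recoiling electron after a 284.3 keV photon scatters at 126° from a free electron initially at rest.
2.0977e-22 kg·m/s

The electron is initially at rest, so by conservation of momentum:
p⃗_e = p⃗₀ − p⃗'  (incident photon momentum minus scattered photon momentum)

Photon momentum magnitudes (p = h/λ = E/c):
λ₀ = hc/E₀ = 4.3610 pm → p₀ = h/λ₀ = 1.5194e-22 kg·m/s
Δλ = λ_C(1 − cos 126°) = 3.8525 pm
λ' = 8.2135 pm → p' = h/λ' = 8.0673e-23 kg·m/s

The scattered photon makes angle θ = 126° with the incident direction, so by the law of cosines:
|p⃗_e|² = p₀² + p'² − 2p₀p'cos θ
|p⃗_e|² = (1.5194e-22)² + (8.0673e-23)² − 2·1.5194e-22·8.0673e-23·cos(126°)
|p⃗_e| = 2.0977e-22 kg·m/s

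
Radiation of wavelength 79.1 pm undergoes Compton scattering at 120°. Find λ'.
82.7395 pm

Using the Compton formula: λ' = λ + λ_C(1 − cos θ)

For θ = 120°, cos θ = -1/2 (exact) = -0.5000, so:
1 − cos 120° = 1 − (-1/2) = 1.5000

Δλ = λ_C × 1.5000 = 2.4263 × 1.5000 = 3.6395 pm

λ' = 79.1 + 3.6395 = 82.7395 pm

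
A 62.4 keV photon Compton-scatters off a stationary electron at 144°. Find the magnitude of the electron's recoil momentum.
5.7724e-23 kg·m/s

The electron is initially at rest, so by conservation of momentum:
p⃗_e = p⃗₀ − p⃗'  (incident photon momentum minus scattered photon momentum)

Photon momentum magnitudes (p = h/λ = E/c):
λ₀ = hc/E₀ = 19.8693 pm → p₀ = h/λ₀ = 3.3348e-23 kg·m/s
Δλ = λ_C(1 − cos 144°) = 4.3892 pm
λ' = 24.2585 pm → p' = h/λ' = 2.7314e-23 kg·m/s

The scattered photon makes angle θ = 144° with the incident direction, so by the law of cosines:
|p⃗_e|² = p₀² + p'² − 2p₀p'cos θ
|p⃗_e|² = (3.3348e-23)² + (2.7314e-23)² − 2·3.3348e-23·2.7314e-23·cos(144°)
|p⃗_e| = 5.7724e-23 kg·m/s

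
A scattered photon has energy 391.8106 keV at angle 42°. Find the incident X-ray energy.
487.9000 keV

Convert final energy to wavelength (hc ≈ 1239.842 keV·pm):
λ' = hc/E' = 1239.842 / 391.8106 = 3.1644 pm

Calculate the Compton shift:
Δλ = λ_C(1 - cos(42°))
Δλ = 2.4263 × (1 - cos(42°))
Δλ = 0.6232 pm

Initial wavelength:
λ = λ' - Δλ = 3.1644 - 0.6232 = 2.5412 pm

Initial energy:
E = hc/λ = 1239.842 / 2.5412 = 487.9000 keV

(Intermediate values are shown rounded; full precision is carried through to the final answer.)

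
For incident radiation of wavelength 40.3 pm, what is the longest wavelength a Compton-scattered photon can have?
45.1526 pm (at θ = 180°)

The Compton shift is Δλ = λ_C(1 − cos θ).

Since cos θ ranges from −1 to 1, the factor (1 − cos θ) ranges from 0 to 2; the maximum shift occurs at θ = 180° (backscattering):
Δλ_max = 2λ_C = 2 × 2.4263 pm = 4.8526 pm

Maximum scattered wavelength:
λ'_max = λ₀ + Δλ_max = 40.3 + 4.8526 = 45.1526 pm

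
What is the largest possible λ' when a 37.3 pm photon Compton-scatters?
42.1526 pm (at θ = 180°)

The Compton shift is Δλ = λ_C(1 − cos θ).

Since cos θ ranges from −1 to 1, the factor (1 − cos θ) ranges from 0 to 2; the maximum shift occurs at θ = 180° (backscattering):
Δλ_max = 2λ_C = 2 × 2.4263 pm = 4.8526 pm

Maximum scattered wavelength:
λ'_max = λ₀ + Δλ_max = 37.3 + 4.8526 = 42.1526 pm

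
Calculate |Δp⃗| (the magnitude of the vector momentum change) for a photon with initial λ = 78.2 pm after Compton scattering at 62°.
8.6582e-24 kg·m/s

Photon momentum magnitude is p = h/λ.

Initial momentum:
p₀ = h/λ = 6.6261e-34/7.8200e-11 = 8.4732e-24 kg·m/s

After scattering:
λ' = λ + Δλ = 78.2 + 1.2872 = 79.4872 pm
p' = h/λ' = 6.6261e-34/7.9487e-11 = 8.3360e-24 kg·m/s

Momentum is a vector; the scattered photon's direction makes angle θ = 62° with the incident direction. The magnitude of the vector change Δp⃗ = p⃗₀ − p⃗' is found from the law of cosines:
|Δp⃗|² = p₀² + p'² − 2p₀p'cos θ
|Δp⃗|² = (8.4732e-24)² + (8.3360e-24)² − 2·8.4732e-24·8.3360e-24·cos(62°)
|Δp⃗| = 8.6582e-24 kg·m/s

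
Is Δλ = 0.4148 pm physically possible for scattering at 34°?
Yes, consistent

Calculate the expected shift for θ = 34°:

Δλ_expected = λ_C(1 - cos(34°))
Δλ_expected = 2.4263 × (1 - cos(34°))
Δλ_expected = 2.4263 × 0.1710
Δλ_expected = 0.4148 pm

Given shift: 0.4148 pm
Expected shift: 0.4148 pm
Difference: 0.0000 pm

The values match. This is consistent with Compton scattering at the stated angle.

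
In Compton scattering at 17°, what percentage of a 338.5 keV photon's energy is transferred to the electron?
0.0281 (or 2.81%)

Calculate initial and final photon energies:

Initial: E₀ = 338.5 keV → λ₀ = 3.6628 pm
Compton shift: Δλ = 0.1060 pm
Final wavelength: λ' = 3.7688 pm
Final energy: E' = 328.9778 keV

Fractional energy loss:
(E₀ - E')/E₀ = (338.5000 - 328.9778)/338.5000
= 9.5222/338.5000
= 0.0281
= 2.81%

(Intermediate values are shown rounded; full precision is carried through to the final answer.)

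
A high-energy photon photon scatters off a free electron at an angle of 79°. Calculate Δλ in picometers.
1.9633 pm

Using the Compton scattering formula:
Δλ = λ_C(1 - cos θ)

where λ_C = h/(m_e·c) ≈ 2.4263 pm is the Compton wavelength of an electron.

For θ = 79°:
cos(79°) = 0.1908
1 - cos(79°) = 0.8092

Δλ = 2.4263 × 0.8092
Δλ = 1.9633 pm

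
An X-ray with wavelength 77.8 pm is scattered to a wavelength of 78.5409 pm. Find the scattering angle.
46.00°

First find the wavelength shift:
Δλ = λ' - λ = 78.5409 - 77.8 = 0.7409 pm

Using Δλ = λ_C(1 - cos θ), with λ_C = h/(m_e·c) ≈ 2.42631024 pm:
cos θ = 1 - Δλ/λ_C
cos θ = 1 - 0.7409/2.42631024
cos θ = 0.694639

θ = arccos(0.694639)
θ = 46.00°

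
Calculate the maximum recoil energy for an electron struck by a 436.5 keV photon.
275.3358 keV

Maximum energy transfer occurs at θ = 180° (backscattering).

Initial photon: E₀ = 436.5 keV → λ₀ = 2.8404 pm

Maximum Compton shift (at 180°):
Δλ_max = 2λ_C = 2 × 2.4263 = 4.8526 pm

Final wavelength:
λ' = 2.8404 + 4.8526 = 7.6930 pm

Minimum photon energy (maximum energy to electron):
E'_min = hc/λ' = 161.1642 keV

Maximum electron kinetic energy:
K_max = E₀ - E'_min = 436.5000 - 161.1642 = 275.3358 keV

(Intermediate values are shown rounded; full precision is carried through to the final answer.)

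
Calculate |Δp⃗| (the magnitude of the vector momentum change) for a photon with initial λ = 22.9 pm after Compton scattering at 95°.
4.0513e-23 kg·m/s

Photon momentum magnitude is p = h/λ.

Initial momentum:
p₀ = h/λ = 6.6261e-34/2.2900e-11 = 2.8935e-23 kg·m/s

After scattering:
λ' = λ + Δλ = 22.9 + 2.6378 = 25.5378 pm
p' = h/λ' = 6.6261e-34/2.5538e-11 = 2.5946e-23 kg·m/s

Momentum is a vector; the scattered photon's direction makes angle θ = 95° with the incident direction. The magnitude of the vector change Δp⃗ = p⃗₀ − p⃗' is found from the law of cosines:
|Δp⃗|² = p₀² + p'² − 2p₀p'cos θ
|Δp⃗|² = (2.8935e-23)² + (2.5946e-23)² − 2·2.8935e-23·2.5946e-23·cos(95°)
|Δp⃗| = 4.0513e-23 kg·m/s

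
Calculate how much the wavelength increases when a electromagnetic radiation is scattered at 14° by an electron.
0.0721 pm

Using the Compton scattering formula:
Δλ = λ_C(1 - cos θ)

where λ_C = h/(m_e·c) ≈ 2.4263 pm is the Compton wavelength of an electron.

For θ = 14°:
cos(14°) = 0.9703
1 - cos(14°) = 0.0297

Δλ = 2.4263 × 0.0297
Δλ = 0.0721 pm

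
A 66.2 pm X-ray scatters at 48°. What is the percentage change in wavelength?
1.2127%

Calculate the Compton shift:
Δλ = λ_C(1 - cos(48°))
Δλ = 2.4263 × (1 - cos(48°))
Δλ = 2.4263 × 0.3309
Δλ = 0.8028 pm

Percentage change:
(Δλ/λ₀) × 100 = (0.8028/66.2) × 100
= 1.2127%

(Intermediate values are shown rounded; full precision is carried through to the final answer.)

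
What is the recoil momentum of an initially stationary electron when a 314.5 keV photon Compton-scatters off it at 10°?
2.9203e-23 kg·m/s

The electron is initially at rest, so by conservation of momentum:
p⃗_e = p⃗₀ − p⃗'  (incident photon momentum minus scattered photon momentum)

Photon momentum magnitudes (p = h/λ = E/c):
λ₀ = hc/E₀ = 3.9423 pm → p₀ = h/λ₀ = 1.6808e-22 kg·m/s
Δλ = λ_C(1 − cos 10°) = 0.0369 pm
λ' = 3.9791 pm → p' = h/λ' = 1.6652e-22 kg·m/s

The scattered photon makes angle θ = 10° with the incident direction, so by the law of cosines:
|p⃗_e|² = p₀² + p'² − 2p₀p'cos θ
|p⃗_e|² = (1.6808e-22)² + (1.6652e-22)² − 2·1.6808e-22·1.6652e-22·cos(10°)
|p⃗_e| = 2.9203e-23 kg·m/s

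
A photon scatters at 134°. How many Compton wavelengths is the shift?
1.6947 λ_C

The Compton shift formula is:
Δλ = λ_C(1 - cos θ)

Dividing both sides by λ_C:
Δλ/λ_C = 1 - cos θ

For θ = 134°:
Δλ/λ_C = 1 - cos(134°)
Δλ/λ_C = 1 - -0.6947
Δλ/λ_C = 1.6947

This means the shift is 1.6947 × λ_C = 4.1118 pm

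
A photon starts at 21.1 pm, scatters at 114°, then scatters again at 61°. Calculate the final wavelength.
25.7632 pm

Apply Compton shift twice:

First scattering at θ₁ = 114°:
Δλ₁ = λ_C(1 - cos(114°))
Δλ₁ = 2.4263 × 1.4067
Δλ₁ = 3.4132 pm

After first scattering:
λ₁ = 21.1 + 3.4132 = 24.5132 pm

Second scattering at θ₂ = 61°:
Δλ₂ = λ_C(1 - cos(61°))
Δλ₂ = 2.4263 × 0.5152
Δλ₂ = 1.2500 pm

Final wavelength:
λ₂ = 24.5132 + 1.2500 = 25.7632 pm

Total shift: Δλ_total = 3.4132 + 1.2500 = 4.6632 pm

(Intermediate values are shown rounded; full precision is carried through to the final answer.)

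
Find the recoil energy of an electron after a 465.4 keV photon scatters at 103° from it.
245.4196 keV

By energy conservation: K_e = E_initial - E_final

First find the scattered photon energy:
Initial wavelength: λ = hc/E = 2.6640 pm
Compton shift: Δλ = λ_C(1 - cos(103°)) = 2.9721 pm
Final wavelength: λ' = 2.6640 + 2.9721 = 5.6361 pm
Final photon energy: E' = hc/λ' = 219.9804 keV

Electron kinetic energy:
K_e = E - E' = 465.4000 - 219.9804 = 245.4196 keV

(Intermediate values are shown rounded; full precision is carried through to the final answer.)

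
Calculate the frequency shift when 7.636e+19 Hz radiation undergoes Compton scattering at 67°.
2.089e+19 Hz (decrease)

Convert frequency to wavelength (c = 299792458 m/s):
λ₀ = c/f₀ = 299792458/7.636e+19 = 3.9260406e-12 m = 3.9260 pm

Calculate Compton shift:
Δλ = λ_C(1 - cos(67°)) = 1.4783 pm

Final wavelength:
λ' = λ₀ + Δλ = 3.9260 + 1.4783 = 5.4043 pm

Final frequency:
f' = c/λ' = 299792458/5.4043159e-12 = 5.5472786e+19 Hz

Frequency shift (decrease):
Δf = f₀ - f' = 7.636e+19 - 5.5472786e+19 = 2.089e+19 Hz

(Intermediate values are shown rounded; full precision is carried through to the final answer.)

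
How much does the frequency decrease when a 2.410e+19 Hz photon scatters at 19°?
2.534e+17 Hz (decrease)

Convert frequency to wavelength (c = 299792458 m/s):
λ₀ = c/f₀ = 299792458/2.410e+19 = 1.2439521e-11 m = 12.4395 pm

Calculate Compton shift:
Δλ = λ_C(1 - cos(19°)) = 0.1322 pm

Final wavelength:
λ' = λ₀ + Δλ = 12.4395 + 0.1322 = 12.5717 pm

Final frequency:
f' = c/λ' = 299792458/1.2571710e-11 = 2.3846594e+19 Hz

Frequency shift (decrease):
Δf = f₀ - f' = 2.410e+19 - 2.3846594e+19 = 2.534e+17 Hz

(Intermediate values are shown rounded; full precision is carried through to the final answer.)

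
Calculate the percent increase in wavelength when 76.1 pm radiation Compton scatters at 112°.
4.3827%

Calculate the Compton shift:
Δλ = λ_C(1 - cos(112°))
Δλ = 2.4263 × (1 - cos(112°))
Δλ = 2.4263 × 1.3746
Δλ = 3.3352 pm

Percentage change:
(Δλ/λ₀) × 100 = (3.3352/76.1) × 100
= 4.3827%

(Intermediate values are shown rounded; full precision is carried through to the final answer.)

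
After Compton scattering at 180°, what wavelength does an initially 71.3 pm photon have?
76.1526 pm

Using the Compton formula: λ' = λ + λ_C(1 − cos θ)

For θ = 180°, cos θ = -1 (exact) = -1.0000, so:
1 − cos 180° = 1 − (-1) = 2.0000

Δλ = λ_C × 2.0000 = 2.4263 × 2.0000 = 4.8526 pm

λ' = 71.3 + 4.8526 = 76.1526 pm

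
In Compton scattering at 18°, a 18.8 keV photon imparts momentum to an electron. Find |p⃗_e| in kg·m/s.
3.1407e-24 kg·m/s

The electron is initially at rest, so by conservation of momentum:
p⃗_e = p⃗₀ − p⃗'  (incident photon momentum minus scattered photon momentum)

Photon momentum magnitudes (p = h/λ = E/c):
λ₀ = hc/E₀ = 65.9490 pm → p₀ = h/λ₀ = 1.0047e-23 kg·m/s
Δλ = λ_C(1 − cos 18°) = 0.1188 pm
λ' = 66.0678 pm → p' = h/λ' = 1.0029e-23 kg·m/s

The scattered photon makes angle θ = 18° with the incident direction, so by the law of cosines:
|p⃗_e|² = p₀² + p'² − 2p₀p'cos θ
|p⃗_e|² = (1.0047e-23)² + (1.0029e-23)² − 2·1.0047e-23·1.0029e-23·cos(18°)
|p⃗_e| = 3.1407e-24 kg·m/s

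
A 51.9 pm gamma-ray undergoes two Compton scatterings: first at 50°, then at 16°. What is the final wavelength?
52.8607 pm

Apply Compton shift twice:

First scattering at θ₁ = 50°:
Δλ₁ = λ_C(1 - cos(50°))
Δλ₁ = 2.4263 × 0.3572
Δλ₁ = 0.8667 pm

After first scattering:
λ₁ = 51.9 + 0.8667 = 52.7667 pm

Second scattering at θ₂ = 16°:
Δλ₂ = λ_C(1 - cos(16°))
Δλ₂ = 2.4263 × 0.0387
Δλ₂ = 0.0940 pm

Final wavelength:
λ₂ = 52.7667 + 0.0940 = 52.8607 pm

Total shift: Δλ_total = 0.8667 + 0.0940 = 0.9607 pm

(Intermediate values are shown rounded; full precision is carried through to the final answer.)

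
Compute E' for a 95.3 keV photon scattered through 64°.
86.2645 keV

First convert energy to wavelength:
λ = hc/E, with hc ≈ 1239.842 keV·pm (i.e. 1239.842 eV·nm)

For E = 95.3 keV = 95300 eV:
λ = 1239.842 keV·pm / 95.3 keV
λ = 13.0099 pm

Calculate the Compton shift:
Δλ = λ_C(1 - cos(64°)) = 2.4263 × 0.5616
Δλ = 1.3627 pm

Final wavelength:
λ' = 13.0099 + 1.3627 = 14.3726 pm

Final energy:
E' = hc/λ' = 1239.842 / 14.3726 = 86.2645 keV

(Intermediate values are shown rounded; full precision is carried through to the final answer.)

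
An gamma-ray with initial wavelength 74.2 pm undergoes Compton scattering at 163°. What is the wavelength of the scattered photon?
78.9466 pm

Using the Compton scattering formula:
λ' = λ + Δλ = λ + λ_C(1 - cos θ)

Given:
- Initial wavelength λ = 74.2 pm
- Scattering angle θ = 163°
- Compton wavelength λ_C ≈ 2.4263 pm

Calculate the shift:
Δλ = 2.4263 × (1 - cos(163°))
Δλ = 2.4263 × 1.9563
Δλ = 4.7466 pm

Final wavelength:
λ' = 74.2 + 4.7466 = 78.9466 pm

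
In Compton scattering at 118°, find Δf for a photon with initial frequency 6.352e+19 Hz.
2.734e+19 Hz (decrease)

Convert frequency to wavelength (c = 299792458 m/s):
λ₀ = c/f₀ = 299792458/6.352e+19 = 4.7196546e-12 m = 4.7197 pm

Calculate Compton shift:
Δλ = λ_C(1 - cos(118°)) = 3.5654 pm

Final wavelength:
λ' = λ₀ + Δλ = 4.7197 + 3.5654 = 8.2850 pm

Final frequency:
f' = c/λ' = 299792458/8.2850485e-12 = 3.6184756e+19 Hz

Frequency shift (decrease):
Δf = f₀ - f' = 6.352e+19 - 3.6184756e+19 = 2.734e+19 Hz

(Intermediate values are shown rounded; full precision is carried through to the final answer.)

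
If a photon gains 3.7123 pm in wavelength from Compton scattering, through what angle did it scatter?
122.01°

From the Compton formula Δλ = λ_C(1 - cos θ), we can solve for θ:

cos θ = 1 - Δλ/λ_C

Given:
- Δλ = 3.7123 pm
- λ_C = h/(m_e·c) ≈ 2.42631024 pm

cos θ = 1 - 3.7123/2.42631024
cos θ = 1 - 1.530019
cos θ = -0.530019

θ = arccos(-0.530019)
θ = 122.01°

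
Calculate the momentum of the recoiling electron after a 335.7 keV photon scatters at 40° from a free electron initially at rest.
1.1673e-22 kg·m/s

The electron is initially at rest, so by conservation of momentum:
p⃗_e = p⃗₀ − p⃗'  (incident photon momentum minus scattered photon momentum)

Photon momentum magnitudes (p = h/λ = E/c):
λ₀ = hc/E₀ = 3.6933 pm → p₀ = h/λ₀ = 1.7941e-22 kg·m/s
Δλ = λ_C(1 − cos 40°) = 0.5676 pm
λ' = 4.2610 pm → p' = h/λ' = 1.5551e-22 kg·m/s

The scattered photon makes angle θ = 40° with the incident direction, so by the law of cosines:
|p⃗_e|² = p₀² + p'² − 2p₀p'cos θ
|p⃗_e|² = (1.7941e-22)² + (1.5551e-22)² − 2·1.7941e-22·1.5551e-22·cos(40°)
|p⃗_e| = 1.1673e-22 kg·m/s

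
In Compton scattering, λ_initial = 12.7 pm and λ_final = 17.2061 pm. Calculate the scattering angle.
149.00°

First find the wavelength shift:
Δλ = λ' - λ = 17.2061 - 12.7 = 4.5061 pm

Using Δλ = λ_C(1 - cos θ), with λ_C = h/(m_e·c) ≈ 2.42631024 pm:
cos θ = 1 - Δλ/λ_C
cos θ = 1 - 4.5061/2.42631024
cos θ = -0.857182

θ = arccos(-0.857182)
θ = 149.00°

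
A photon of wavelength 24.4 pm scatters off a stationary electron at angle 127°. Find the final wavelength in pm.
28.2865 pm

Using the Compton scattering formula:
λ' = λ + Δλ = λ + λ_C(1 - cos θ)

Given:
- Initial wavelength λ = 24.4 pm
- Scattering angle θ = 127°
- Compton wavelength λ_C ≈ 2.4263 pm

Calculate the shift:
Δλ = 2.4263 × (1 - cos(127°))
Δλ = 2.4263 × 1.6018
Δλ = 3.8865 pm

Final wavelength:
λ' = 24.4 + 3.8865 = 28.2865 pm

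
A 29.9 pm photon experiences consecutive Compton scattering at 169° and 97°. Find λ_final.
37.4300 pm

Apply Compton shift twice:

First scattering at θ₁ = 169°:
Δλ₁ = λ_C(1 - cos(169°))
Δλ₁ = 2.4263 × 1.9816
Δλ₁ = 4.8080 pm

After first scattering:
λ₁ = 29.9 + 4.8080 = 34.7080 pm

Second scattering at θ₂ = 97°:
Δλ₂ = λ_C(1 - cos(97°))
Δλ₂ = 2.4263 × 1.1219
Δλ₂ = 2.7220 pm

Final wavelength:
λ₂ = 34.7080 + 2.7220 = 37.4300 pm

Total shift: Δλ_total = 4.8080 + 2.7220 = 7.5300 pm

(Intermediate values are shown rounded; full precision is carried through to the final answer.)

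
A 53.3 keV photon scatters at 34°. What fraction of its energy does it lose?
0.0175 (or 1.75%)

Calculate initial and final photon energies:

Initial: E₀ = 53.3 keV → λ₀ = 23.2616 pm
Compton shift: Δλ = 0.4148 pm
Final wavelength: λ' = 23.6764 pm
Final energy: E' = 52.3662 keV

Fractional energy loss:
(E₀ - E')/E₀ = (53.3000 - 52.3662)/53.3000
= 0.9338/53.3000
= 0.0175
= 1.75%

(Intermediate values are shown rounded; full precision is carried through to the final answer.)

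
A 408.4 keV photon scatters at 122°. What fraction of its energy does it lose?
0.5501 (or 55.01%)

Calculate initial and final photon energies:

Initial: E₀ = 408.4 keV → λ₀ = 3.0359 pm
Compton shift: Δλ = 3.7121 pm
Final wavelength: λ' = 6.7479 pm
Final energy: E' = 183.7372 keV

Fractional energy loss:
(E₀ - E')/E₀ = (408.4000 - 183.7372)/408.4000
= 224.6628/408.4000
= 0.5501
= 55.01%

(Intermediate values are shown rounded; full precision is carried through to the final answer.)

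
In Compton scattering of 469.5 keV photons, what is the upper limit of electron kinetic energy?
304.0419 keV

Maximum energy transfer occurs at θ = 180° (backscattering).

Initial photon: E₀ = 469.5 keV → λ₀ = 2.6408 pm

Maximum Compton shift (at 180°):
Δλ_max = 2λ_C = 2 × 2.4263 = 4.8526 pm

Final wavelength:
λ' = 2.6408 + 4.8526 = 7.4934 pm

Minimum photon energy (maximum energy to electron):
E'_min = hc/λ' = 165.4581 keV

Maximum electron kinetic energy:
K_max = E₀ - E'_min = 469.5000 - 165.4581 = 304.0419 keV

(Intermediate values are shown rounded; full precision is carried through to the final answer.)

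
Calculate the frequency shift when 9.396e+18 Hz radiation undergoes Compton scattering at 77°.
5.230e+17 Hz (decrease)

Convert frequency to wavelength (c = 299792458 m/s):
λ₀ = c/f₀ = 299792458/9.396e+18 = 3.1906392e-11 m = 31.9064 pm

Calculate Compton shift:
Δλ = λ_C(1 - cos(77°)) = 1.8805 pm

Final wavelength:
λ' = λ₀ + Δλ = 31.9064 + 1.8805 = 33.7869 pm

Final frequency:
f' = c/λ' = 299792458/3.3786901e-11 = 8.8730380e+18 Hz

Frequency shift (decrease):
Δf = f₀ - f' = 9.396e+18 - 8.8730380e+18 = 5.230e+17 Hz

(Intermediate values are shown rounded; full precision is carried through to the final answer.)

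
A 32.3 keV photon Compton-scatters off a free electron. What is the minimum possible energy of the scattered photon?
28.6749 keV (at θ = 180°)

The scattered photon has minimum energy when its wavelength is maximum, i.e., when the Compton shift Δλ = λ_C(1 − cos θ) is maximum. This occurs at θ = 180° (backscattering), giving Δλ_max = 2λ_C = 4.8526 pm.

Initial wavelength: λ₀ = hc/E₀ = 38.3852 pm
Maximum final wavelength: λ'_max = λ₀ + 2λ_C = 38.3852 + 4.8526 = 43.2378 pm
Minimum final energy: E'_min = hc/λ'_max = 28.6749 keV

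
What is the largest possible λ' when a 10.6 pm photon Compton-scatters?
15.4526 pm (at θ = 180°)

The Compton shift is Δλ = λ_C(1 − cos θ).

Since cos θ ranges from −1 to 1, the factor (1 − cos θ) ranges from 0 to 2; the maximum shift occurs at θ = 180° (backscattering):
Δλ_max = 2λ_C = 2 × 2.4263 pm = 4.8526 pm

Maximum scattered wavelength:
λ'_max = λ₀ + Δλ_max = 10.6 + 4.8526 = 15.4526 pm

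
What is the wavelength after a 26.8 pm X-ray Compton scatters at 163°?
31.5466 pm

Using the Compton scattering formula:
λ' = λ + Δλ = λ + λ_C(1 - cos θ)

Given:
- Initial wavelength λ = 26.8 pm
- Scattering angle θ = 163°
- Compton wavelength λ_C ≈ 2.4263 pm

Calculate the shift:
Δλ = 2.4263 × (1 - cos(163°))
Δλ = 2.4263 × 1.9563
Δλ = 4.7466 pm

Final wavelength:
λ' = 26.8 + 4.7466 = 31.5466 pm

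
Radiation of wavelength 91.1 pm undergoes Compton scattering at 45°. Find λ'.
91.8106 pm

Using the Compton formula: λ' = λ + λ_C(1 − cos θ)

For θ = 45°, cos θ = √2/2 (exact) ≈ 0.7071, so:
1 − cos 45° = 1 − (√2/2) ≈ 0.2929

Δλ = λ_C × 0.2929 = 2.4263 × 0.2929 = 0.7106 pm

λ' = 91.1 + 0.7106 = 91.8106 pm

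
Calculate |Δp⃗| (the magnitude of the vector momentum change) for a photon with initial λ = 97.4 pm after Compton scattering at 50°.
5.7250e-24 kg·m/s

Photon momentum magnitude is p = h/λ.

Initial momentum:
p₀ = h/λ = 6.6261e-34/9.7400e-11 = 6.8029e-24 kg·m/s

After scattering:
λ' = λ + Δλ = 97.4 + 0.8667 = 98.2667 pm
p' = h/λ' = 6.6261e-34/9.8267e-11 = 6.7429e-24 kg·m/s

Momentum is a vector; the scattered photon's direction makes angle θ = 50° with the incident direction. The magnitude of the vector change Δp⃗ = p⃗₀ − p⃗' is found from the law of cosines:
|Δp⃗|² = p₀² + p'² − 2p₀p'cos θ
|Δp⃗|² = (6.8029e-24)² + (6.7429e-24)² − 2·6.8029e-24·6.7429e-24·cos(50°)
|Δp⃗| = 5.7250e-24 kg·m/s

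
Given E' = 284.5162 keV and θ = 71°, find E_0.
455.5999 keV

Convert final energy to wavelength (hc ≈ 1239.842 keV·pm):
λ' = hc/E' = 1239.842 / 284.5162 = 4.3577 pm

Calculate the Compton shift:
Δλ = λ_C(1 - cos(71°))
Δλ = 2.4263 × (1 - cos(71°))
Δλ = 1.6364 pm

Initial wavelength:
λ = λ' - Δλ = 4.3577 - 1.6364 = 2.7213 pm

Initial energy:
E = hc/λ = 1239.842 / 2.7213 = 455.5999 keV

(Intermediate values are shown rounded; full precision is carried through to the final answer.)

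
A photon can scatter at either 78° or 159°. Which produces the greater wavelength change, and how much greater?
159° produces the larger shift by a factor of 2.441

Calculate both shifts using Δλ = λ_C(1 - cos θ):

For θ₁ = 78°:
Δλ₁ = 2.4263 × (1 - cos(78°))
Δλ₁ = 2.4263 × 0.7921
Δλ₁ = 1.9219 pm

For θ₂ = 159°:
Δλ₂ = 2.4263 × (1 - cos(159°))
Δλ₂ = 2.4263 × 1.9336
Δλ₂ = 4.6915 pm

The 159° angle produces the larger shift.
Ratio: 4.6915/1.9219 = 2.441

(Intermediate values are shown rounded; full precision is carried through to the final answer.)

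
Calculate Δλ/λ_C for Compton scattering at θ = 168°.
1.9781 λ_C

The Compton shift formula is:
Δλ = λ_C(1 - cos θ)

Dividing both sides by λ_C:
Δλ/λ_C = 1 - cos θ

For θ = 168°:
Δλ/λ_C = 1 - cos(168°)
Δλ/λ_C = 1 - -0.9781
Δλ/λ_C = 1.9781

This means the shift is 1.9781 × λ_C = 4.7996 pm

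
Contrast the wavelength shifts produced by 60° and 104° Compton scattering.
104° produces the larger shift by a factor of 2.484

Calculate both shifts using Δλ = λ_C(1 - cos θ):

For θ₁ = 60°:
Δλ₁ = 2.4263 × (1 - cos(60°))
Δλ₁ = 2.4263 × 0.5000
Δλ₁ = 1.2132 pm

For θ₂ = 104°:
Δλ₂ = 2.4263 × (1 - cos(104°))
Δλ₂ = 2.4263 × 1.2419
Δλ₂ = 3.0133 pm

The 104° angle produces the larger shift.
Ratio: 3.0133/1.2132 = 2.484

(Intermediate values are shown rounded; full precision is carried through to the final answer.)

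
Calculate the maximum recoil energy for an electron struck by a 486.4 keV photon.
318.8909 keV

Maximum energy transfer occurs at θ = 180° (backscattering).

Initial photon: E₀ = 486.4 keV → λ₀ = 2.5490 pm

Maximum Compton shift (at 180°):
Δλ_max = 2λ_C = 2 × 2.4263 = 4.8526 pm

Final wavelength:
λ' = 2.5490 + 4.8526 = 7.4016 pm

Minimum photon energy (maximum energy to electron):
E'_min = hc/λ' = 167.5091 keV

Maximum electron kinetic energy:
K_max = E₀ - E'_min = 486.4000 - 167.5091 = 318.8909 keV

(Intermediate values are shown rounded; full precision is carried through to the final answer.)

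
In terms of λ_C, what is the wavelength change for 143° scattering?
1.7986 λ_C

The Compton shift formula is:
Δλ = λ_C(1 - cos θ)

Dividing both sides by λ_C:
Δλ/λ_C = 1 - cos θ

For θ = 143°:
Δλ/λ_C = 1 - cos(143°)
Δλ/λ_C = 1 - -0.7986
Δλ/λ_C = 1.7986

This means the shift is 1.7986 × λ_C = 4.3640 pm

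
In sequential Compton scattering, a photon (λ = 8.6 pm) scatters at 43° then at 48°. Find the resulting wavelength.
10.0546 pm

Apply Compton shift twice:

First scattering at θ₁ = 43°:
Δλ₁ = λ_C(1 - cos(43°))
Δλ₁ = 2.4263 × 0.2686
Δλ₁ = 0.6518 pm

After first scattering:
λ₁ = 8.6 + 0.6518 = 9.2518 pm

Second scattering at θ₂ = 48°:
Δλ₂ = λ_C(1 - cos(48°))
Δλ₂ = 2.4263 × 0.3309
Δλ₂ = 0.8028 pm

Final wavelength:
λ₂ = 9.2518 + 0.8028 = 10.0546 pm

Total shift: Δλ_total = 0.6518 + 0.8028 = 1.4546 pm

(Intermediate values are shown rounded; full precision is carried through to the final answer.)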